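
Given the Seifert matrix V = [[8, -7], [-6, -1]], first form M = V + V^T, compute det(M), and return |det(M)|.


Step 1: Form V + V^T where V = [[8, -7], [-6, -1]]
  V^T = [[8, -6], [-7, -1]]
  V + V^T = [[16, -13], [-13, -2]]
Step 2: det(V + V^T) = 16*(-2) - (-13)*(-13)
  = -32 - 169 = -201
Step 3: Knot determinant = |det(V + V^T)| = |-201| = 201

201


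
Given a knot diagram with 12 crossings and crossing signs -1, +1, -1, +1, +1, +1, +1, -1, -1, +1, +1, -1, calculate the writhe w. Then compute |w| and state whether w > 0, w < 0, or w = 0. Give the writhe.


Step 1: Count positive crossings (+1).
Positive crossings: 7
Step 2: Count negative crossings (-1).
Negative crossings: 5
Step 3: Writhe = (positive) - (negative)
w = 7 - 5 = 2
Step 4: |w| = 2, and w is positive

2


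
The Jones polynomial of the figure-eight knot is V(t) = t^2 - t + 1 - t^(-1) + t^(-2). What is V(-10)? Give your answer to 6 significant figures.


Substituting t = -10 into V(t) = t^2 - t + 1 - t^(-1) + t^(-2):
  (+)t^(2) = 100
  (-)t^(1) = 10
  (+)t^(0) = 1
  (-)t^(-1) = 0.1
  (+)t^(-2) = 0.01
Sum = (100) + (10) + (1) + (0.1) + (0.01)
= 111.11
Rounded to 6 significant figures: 111.11

111.11


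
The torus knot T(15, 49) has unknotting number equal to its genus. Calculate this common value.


For a torus knot T(p,q), both the unknotting number and genus equal (p-1)(q-1)/2.
= (15-1)(49-1)/2
= 14*48/2
= 672/2 = 336

336


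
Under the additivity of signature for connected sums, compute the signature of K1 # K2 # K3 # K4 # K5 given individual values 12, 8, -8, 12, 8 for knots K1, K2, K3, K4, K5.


The signature is additive under connected sum.
signature(K1 # K2 # K3 # K4 # K5) = (12) + (8) + (-8) + (12) + (8)
= 32

32


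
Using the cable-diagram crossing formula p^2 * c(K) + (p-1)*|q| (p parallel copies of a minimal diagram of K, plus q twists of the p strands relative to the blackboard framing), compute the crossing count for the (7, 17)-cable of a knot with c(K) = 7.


Step 1: Each of the c(K) crossings of the companion diagram becomes p*p = p^2 crossings among the p parallel strands, and each of the |q| twists s_1 s_2 ... s_(p-1) adds (p-1) crossings.
  Crossings = p^2 * c(K) + (p-1)*|q|
Step 2: = 7^2 * 7 + (7-1)*17
Step 3: = 49*7 + 6*17
Step 4: = 343 + 102 = 445

445


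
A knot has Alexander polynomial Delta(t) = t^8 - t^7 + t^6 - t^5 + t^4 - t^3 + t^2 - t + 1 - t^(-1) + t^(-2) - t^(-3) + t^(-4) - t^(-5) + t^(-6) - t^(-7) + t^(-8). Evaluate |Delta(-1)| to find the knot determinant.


Step 1: The polynomial has 17 terms with alternating signs, exponents from 8 down to -8.
Step 2: Substitute t = -1. The i-th term has coefficient (-1)^i and exponent (m-i),
  so its value is (-1)^i * (-1)^(m-i) = (-1)^m = 1 for every i.
Step 3: All 17 terms equal 1, so Delta(-1) = 17 * (1) = 17
Step 4: |Delta(-1)| = 17

17


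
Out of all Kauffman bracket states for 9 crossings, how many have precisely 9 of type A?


We choose which 9 of 9 crossings get A-smoothings.
C(9, 9) = 9! / (9! * 0!)
= 1

1


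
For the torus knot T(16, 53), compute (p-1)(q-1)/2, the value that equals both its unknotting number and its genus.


For a torus knot T(p,q), both the unknotting number and genus equal (p-1)(q-1)/2.
= (16-1)(53-1)/2
= 15*52/2
= 780/2 = 390

390


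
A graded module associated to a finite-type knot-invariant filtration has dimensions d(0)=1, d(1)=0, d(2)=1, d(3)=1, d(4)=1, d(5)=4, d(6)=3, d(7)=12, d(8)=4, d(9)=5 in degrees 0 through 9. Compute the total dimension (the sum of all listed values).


Total dimension = d(0) + d(1) + ... + d(9)
= 1 + 0 + 1 + 1 + 1 + 4 + 3 + 12 + 4 + 5
= 32

32


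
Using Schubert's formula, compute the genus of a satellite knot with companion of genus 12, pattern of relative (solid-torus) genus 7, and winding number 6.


Schubert: g(satellite) = g_rel(pattern) + |winding| * g(companion),
where g_rel(pattern) is the genus of the pattern relative to the solid torus.
= 7 + 6 * 12
= 7 + 72 = 79

79


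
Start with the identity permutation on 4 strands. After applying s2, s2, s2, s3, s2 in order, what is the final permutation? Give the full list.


Starting with identity [1, 2, 3, 4].
Apply generators in sequence:
  After s2: [1, 3, 2, 4]
  After s2: [1, 2, 3, 4]
  After s2: [1, 3, 2, 4]
  After s3: [1, 3, 4, 2]
  After s2: [1, 4, 3, 2]
Final permutation: [1, 4, 3, 2]

[1, 4, 3, 2]


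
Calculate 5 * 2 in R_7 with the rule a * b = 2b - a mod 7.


5 * 2 = 2*2 - 5 mod 7
= 4 - 5 mod 7
= -1 mod 7 = 6

6


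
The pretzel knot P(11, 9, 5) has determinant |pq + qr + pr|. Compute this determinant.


Step 1: Compute pq + qr + pr.
pq = 11*9 = 99
qr = 9*5 = 45
pr = 11*5 = 55
pq + qr + pr = 99 + 45 + 55 = 199
Step 2: Take absolute value.
det(P(11,9,5)) = |199| = 199

199


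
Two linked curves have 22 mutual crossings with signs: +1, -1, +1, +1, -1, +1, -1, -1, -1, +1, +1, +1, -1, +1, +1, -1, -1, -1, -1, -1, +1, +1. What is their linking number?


Step 1: Count positive crossings: 11
Step 2: Count negative crossings: 11
Step 3: Sum of signs = 11 - 11 = 0
Step 4: Linking number = sum/2 = 0/2 = 0

0


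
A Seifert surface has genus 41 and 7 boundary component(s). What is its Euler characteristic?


chi = 2 - 2g - b
= 2 - 2*41 - 7
= 2 - 82 - 7 = -87

-87


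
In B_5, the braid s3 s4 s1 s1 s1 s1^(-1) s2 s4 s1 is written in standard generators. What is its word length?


The word length counts the number of generators (including inverses).
Listing each generator: s3, s4, s1, s1, s1, s1^(-1), s2, s4, s1
There are 9 generators in this braid word.

9


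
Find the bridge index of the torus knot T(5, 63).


The bridge number of T(p,q) is min(p,q).
min(5, 63) = 5

5


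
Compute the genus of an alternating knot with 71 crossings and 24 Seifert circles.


For alternating knots, g = (c - s + 1)/2.
= (71 - 24 + 1)/2
= 48/2 = 24

24


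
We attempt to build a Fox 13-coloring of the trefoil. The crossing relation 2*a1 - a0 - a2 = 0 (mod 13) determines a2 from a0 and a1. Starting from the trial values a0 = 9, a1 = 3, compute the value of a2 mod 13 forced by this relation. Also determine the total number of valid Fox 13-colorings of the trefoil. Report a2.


Step 1: Apply the given crossing relation 2*a1 - a0 - a2 = 0 (mod 13).
  a2 = 2*a1 - a0 mod 13
  a2 = 2*3 - 9 mod 13
  a2 = 6 - 9 mod 13
  a2 = -3 mod 13 = 10
Step 2: The trefoil has determinant 3.
  Number of Fox p-colorings (p prime) is p^2 if p = 3, else p.
  Since 13 does not divide 3, only trivial (constant) colorings exist.
  (So the trial a0 = 9, a1 = 3 with a0 != a1 does NOT extend to a valid coloring of the whole trefoil: the other two crossing relations require 3*(a1 - a0) = 0 (mod 13), which fails.)
  Total colorings = 13
Step 3: a2 = 10, total Fox 13-colorings = 13

10


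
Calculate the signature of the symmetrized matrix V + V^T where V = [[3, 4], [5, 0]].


Step 1: V + V^T = [[6, 9], [9, 0]]
Step 2: trace = 6, det = -81
Step 3: Discriminant = 6^2 - 4*(-81) = 360
Step 4: Eigenvalues: 12.4868, -6.48683
Step 5: Signature = (# positive eigenvalues) - (# negative eigenvalues) = 0

0


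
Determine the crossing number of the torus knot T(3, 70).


For a torus knot T(p, q) with gcd(p,q)=1,
the crossing number is min(p*(q-1), q*(p-1)).
p*(q-1) = 3*69 = 207
q*(p-1) = 70*2 = 140
min(207, 140) = 140

140


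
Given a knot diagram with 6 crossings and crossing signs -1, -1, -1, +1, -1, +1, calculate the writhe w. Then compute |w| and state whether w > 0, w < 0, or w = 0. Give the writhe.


Step 1: Count positive crossings (+1).
Positive crossings: 2
Step 2: Count negative crossings (-1).
Negative crossings: 4
Step 3: Writhe = (positive) - (negative)
w = 2 - 4 = -2
Step 4: |w| = 2, and w is negative

-2


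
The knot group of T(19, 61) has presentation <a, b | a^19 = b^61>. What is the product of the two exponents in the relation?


The relation is a^19 = b^61.
Product of exponents = 19 * 61
= 1159

1159


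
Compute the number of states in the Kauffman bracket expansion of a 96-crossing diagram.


Each crossing contributes 2 choices (A-smoothing or B-smoothing).
Total states = 2^96 = 79228162514264337593543950336

79228162514264337593543950336


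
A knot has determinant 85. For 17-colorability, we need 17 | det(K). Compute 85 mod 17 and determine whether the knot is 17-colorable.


Step 1: A knot is p-colorable if and only if p divides its determinant.
Step 2: Compute 85 mod 17.
85 = 5 * 17 + 0
Step 3: 85 mod 17 = 0
Step 4: The knot is 17-colorable: yes

0


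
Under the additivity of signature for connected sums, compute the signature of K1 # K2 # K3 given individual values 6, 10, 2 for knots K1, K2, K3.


The signature is additive under connected sum.
signature(K1 # K2 # K3) = (6) + (10) + (2)
= 18

18


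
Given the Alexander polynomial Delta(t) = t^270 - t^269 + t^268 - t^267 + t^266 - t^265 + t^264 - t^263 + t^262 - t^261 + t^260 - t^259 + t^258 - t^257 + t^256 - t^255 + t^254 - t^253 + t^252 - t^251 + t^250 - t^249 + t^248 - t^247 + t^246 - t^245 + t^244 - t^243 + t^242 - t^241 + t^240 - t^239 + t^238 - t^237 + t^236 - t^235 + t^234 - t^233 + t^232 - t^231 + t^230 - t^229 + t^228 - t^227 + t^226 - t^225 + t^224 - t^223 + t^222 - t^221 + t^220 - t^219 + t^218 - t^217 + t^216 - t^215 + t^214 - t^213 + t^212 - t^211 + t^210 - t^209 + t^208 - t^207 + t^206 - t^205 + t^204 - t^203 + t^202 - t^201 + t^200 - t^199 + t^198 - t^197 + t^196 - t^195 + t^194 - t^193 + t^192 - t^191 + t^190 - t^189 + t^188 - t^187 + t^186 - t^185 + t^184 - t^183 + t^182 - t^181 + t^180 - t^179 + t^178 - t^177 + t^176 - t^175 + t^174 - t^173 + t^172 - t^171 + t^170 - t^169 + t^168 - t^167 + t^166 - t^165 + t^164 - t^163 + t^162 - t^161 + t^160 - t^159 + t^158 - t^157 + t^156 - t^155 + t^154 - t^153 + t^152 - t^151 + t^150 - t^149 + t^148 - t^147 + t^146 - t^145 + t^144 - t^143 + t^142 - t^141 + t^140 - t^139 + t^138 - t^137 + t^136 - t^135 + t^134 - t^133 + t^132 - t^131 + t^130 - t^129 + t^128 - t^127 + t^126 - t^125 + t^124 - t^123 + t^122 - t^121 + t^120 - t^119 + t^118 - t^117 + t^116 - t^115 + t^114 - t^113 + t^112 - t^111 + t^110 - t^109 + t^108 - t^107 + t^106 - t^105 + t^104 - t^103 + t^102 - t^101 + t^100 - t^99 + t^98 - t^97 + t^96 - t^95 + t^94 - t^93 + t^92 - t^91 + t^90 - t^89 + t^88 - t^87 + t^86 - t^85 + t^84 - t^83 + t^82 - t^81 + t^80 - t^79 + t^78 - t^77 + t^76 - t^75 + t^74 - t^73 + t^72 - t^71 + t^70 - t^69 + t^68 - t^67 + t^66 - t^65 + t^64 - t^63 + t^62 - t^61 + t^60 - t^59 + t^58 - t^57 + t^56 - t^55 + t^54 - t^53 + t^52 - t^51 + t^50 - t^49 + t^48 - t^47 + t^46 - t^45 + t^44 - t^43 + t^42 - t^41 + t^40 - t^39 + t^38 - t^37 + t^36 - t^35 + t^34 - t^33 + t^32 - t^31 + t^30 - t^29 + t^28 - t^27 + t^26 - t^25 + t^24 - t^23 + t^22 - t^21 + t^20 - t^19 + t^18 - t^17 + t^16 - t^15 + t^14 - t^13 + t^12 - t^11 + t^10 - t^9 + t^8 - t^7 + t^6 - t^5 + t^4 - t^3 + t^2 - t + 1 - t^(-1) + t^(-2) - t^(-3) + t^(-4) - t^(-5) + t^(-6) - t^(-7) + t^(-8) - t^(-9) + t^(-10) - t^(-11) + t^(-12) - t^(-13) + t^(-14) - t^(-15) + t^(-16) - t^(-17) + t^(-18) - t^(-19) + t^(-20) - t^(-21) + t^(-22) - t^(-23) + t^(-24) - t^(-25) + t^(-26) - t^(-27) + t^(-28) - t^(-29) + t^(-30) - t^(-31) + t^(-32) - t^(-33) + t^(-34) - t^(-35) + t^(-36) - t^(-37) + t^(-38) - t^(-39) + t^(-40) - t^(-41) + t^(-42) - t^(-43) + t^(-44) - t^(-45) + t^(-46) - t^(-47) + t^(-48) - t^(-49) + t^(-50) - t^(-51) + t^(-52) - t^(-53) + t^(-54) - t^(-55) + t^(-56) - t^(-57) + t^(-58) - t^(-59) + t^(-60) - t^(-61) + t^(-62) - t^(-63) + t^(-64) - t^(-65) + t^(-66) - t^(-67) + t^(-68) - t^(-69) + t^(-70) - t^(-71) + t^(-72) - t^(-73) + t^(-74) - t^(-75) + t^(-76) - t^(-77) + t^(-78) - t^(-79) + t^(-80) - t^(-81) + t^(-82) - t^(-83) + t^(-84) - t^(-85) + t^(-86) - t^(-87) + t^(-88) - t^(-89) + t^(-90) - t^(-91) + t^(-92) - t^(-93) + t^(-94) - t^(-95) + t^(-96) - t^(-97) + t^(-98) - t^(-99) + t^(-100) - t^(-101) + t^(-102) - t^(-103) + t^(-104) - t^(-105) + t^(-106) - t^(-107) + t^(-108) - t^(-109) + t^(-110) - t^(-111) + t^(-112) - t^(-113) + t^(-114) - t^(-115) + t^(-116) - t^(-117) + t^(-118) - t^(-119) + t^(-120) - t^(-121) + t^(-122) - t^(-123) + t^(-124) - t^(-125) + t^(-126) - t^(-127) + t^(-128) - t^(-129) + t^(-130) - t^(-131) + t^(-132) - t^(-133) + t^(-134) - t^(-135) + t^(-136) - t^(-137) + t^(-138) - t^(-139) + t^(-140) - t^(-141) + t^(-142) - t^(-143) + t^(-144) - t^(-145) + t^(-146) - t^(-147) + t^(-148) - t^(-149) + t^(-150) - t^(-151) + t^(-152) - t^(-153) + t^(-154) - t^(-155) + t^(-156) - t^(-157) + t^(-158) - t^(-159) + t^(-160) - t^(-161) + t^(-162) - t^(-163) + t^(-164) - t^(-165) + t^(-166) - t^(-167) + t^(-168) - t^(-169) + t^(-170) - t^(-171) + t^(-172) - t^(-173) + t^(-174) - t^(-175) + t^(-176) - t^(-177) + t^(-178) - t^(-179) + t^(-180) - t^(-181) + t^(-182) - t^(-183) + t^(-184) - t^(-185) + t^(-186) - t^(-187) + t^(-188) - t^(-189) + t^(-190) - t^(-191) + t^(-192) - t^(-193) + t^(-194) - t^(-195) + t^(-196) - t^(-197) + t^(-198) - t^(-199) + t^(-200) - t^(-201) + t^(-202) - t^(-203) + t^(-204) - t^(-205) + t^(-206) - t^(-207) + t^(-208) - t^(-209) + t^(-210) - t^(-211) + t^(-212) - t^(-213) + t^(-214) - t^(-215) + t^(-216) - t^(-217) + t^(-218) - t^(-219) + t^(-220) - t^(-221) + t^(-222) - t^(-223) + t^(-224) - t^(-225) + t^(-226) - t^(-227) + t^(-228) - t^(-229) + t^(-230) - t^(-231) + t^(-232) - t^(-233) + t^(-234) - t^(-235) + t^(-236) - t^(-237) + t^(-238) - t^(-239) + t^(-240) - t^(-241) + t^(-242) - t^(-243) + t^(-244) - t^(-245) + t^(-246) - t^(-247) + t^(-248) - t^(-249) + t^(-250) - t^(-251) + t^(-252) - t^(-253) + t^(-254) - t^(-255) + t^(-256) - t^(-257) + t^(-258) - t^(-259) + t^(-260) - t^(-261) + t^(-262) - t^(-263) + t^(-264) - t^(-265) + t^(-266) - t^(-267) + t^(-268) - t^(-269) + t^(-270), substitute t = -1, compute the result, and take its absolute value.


Step 1: The polynomial has 541 terms with alternating signs, exponents from 270 down to -270.
Step 2: Substitute t = -1. The i-th term has coefficient (-1)^i and exponent (m-i),
  so its value is (-1)^i * (-1)^(m-i) = (-1)^m = 1 for every i.
Step 3: All 541 terms equal 1, so Delta(-1) = 541 * (1) = 541
Step 4: |Delta(-1)| = 541

541


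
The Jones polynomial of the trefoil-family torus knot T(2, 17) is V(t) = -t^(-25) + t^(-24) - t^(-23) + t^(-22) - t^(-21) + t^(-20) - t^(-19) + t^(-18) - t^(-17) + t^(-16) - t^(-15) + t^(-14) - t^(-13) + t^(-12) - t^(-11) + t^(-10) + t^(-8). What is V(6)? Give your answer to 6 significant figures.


Substituting t = 6 into V(t) = -t^(-25) + t^(-24) - t^(-23) + t^(-22) - t^(-21) + t^(-20) - t^(-19) + t^(-18) - t^(-17) + t^(-16) - t^(-15) + t^(-14) - t^(-13) + t^(-12) - t^(-11) + t^(-10) + t^(-8):
  (-)t^(-25) = -3.51738e-20
  (+)t^(-24) = 2.11043e-19
  (-)t^(-23) = -1.26626e-18
  (+)t^(-22) = 7.59753e-18
  (-)t^(-21) = -4.55852e-17
  (+)t^(-20) = 2.73511e-16
  (-)t^(-19) = -1.64107e-15
  (+)t^(-18) = 9.8464e-15
  (-)t^(-17) = -5.90784e-14
  (+)t^(-16) = 3.5447e-13
  (-)t^(-15) = -2.12682e-12
  (+)t^(-14) = 1.27609e-11
  (-)t^(-13) = -7.65656e-11
  (+)t^(-12) = 4.59394e-10
  (-)t^(-11) = -2.75636e-09
  (+)t^(-10) = 1.65382e-08
  (+)t^(-8) = 5.95374e-07
Sum = (-3.51738e-20) + (2.11043e-19) + (-1.26626e-18) + (7.59753e-18) + (-4.55852e-17) + (2.73511e-16) + (-1.64107e-15) + (9.8464e-15) + (-5.90784e-14) + (3.5447e-13) + (-2.12682e-12) + (1.27609e-11) + (-7.65656e-11) + (4.59394e-10) + (-2.75636e-09) + (1.65382e-08) + (5.95374e-07)
= 6.095497565e-07
Rounded to 6 significant figures: 6.0955e-07

6.0955e-07


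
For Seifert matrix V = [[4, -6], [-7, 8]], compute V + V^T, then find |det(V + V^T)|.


Step 1: Form V + V^T where V = [[4, -6], [-7, 8]]
  V^T = [[4, -7], [-6, 8]]
  V + V^T = [[8, -13], [-13, 16]]
Step 2: det(V + V^T) = 8*16 - (-13)*(-13)
  = 128 - 169 = -41
Step 3: Knot determinant = |det(V + V^T)| = |-41| = 41

41


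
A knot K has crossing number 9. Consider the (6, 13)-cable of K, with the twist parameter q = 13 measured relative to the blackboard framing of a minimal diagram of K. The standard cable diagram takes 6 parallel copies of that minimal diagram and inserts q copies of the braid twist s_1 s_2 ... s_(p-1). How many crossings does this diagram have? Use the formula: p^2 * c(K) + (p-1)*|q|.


Step 1: Each of the c(K) crossings of the companion diagram becomes p*p = p^2 crossings among the p parallel strands, and each of the |q| twists s_1 s_2 ... s_(p-1) adds (p-1) crossings.
  Crossings = p^2 * c(K) + (p-1)*|q|
Step 2: = 6^2 * 9 + (6-1)*13
Step 3: = 36*9 + 5*13
Step 4: = 324 + 65 = 389

389


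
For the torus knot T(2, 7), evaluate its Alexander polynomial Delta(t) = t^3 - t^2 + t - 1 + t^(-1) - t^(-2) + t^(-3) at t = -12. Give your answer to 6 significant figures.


Substituting t = -12 into Delta(t) = t^3 - t^2 + t - 1 + t^(-1) - t^(-2) + t^(-3):
Term values: (-1728) + (-144) + (-12) + (-1) + (-0.0833333) + (-0.00694444) + (-0.000578704)
Sum = -1885.090856
Rounded to 6 significant figures: -1885.09

-1885.09


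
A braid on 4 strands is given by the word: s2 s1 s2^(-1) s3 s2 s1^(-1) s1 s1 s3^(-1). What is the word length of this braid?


The word length counts the number of generators (including inverses).
Listing each generator: s2, s1, s2^(-1), s3, s2, s1^(-1), s1, s1, s3^(-1)
There are 9 generators in this braid word.

9


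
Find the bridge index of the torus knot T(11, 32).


The bridge number of T(p,q) is min(p,q).
min(11, 32) = 11

11


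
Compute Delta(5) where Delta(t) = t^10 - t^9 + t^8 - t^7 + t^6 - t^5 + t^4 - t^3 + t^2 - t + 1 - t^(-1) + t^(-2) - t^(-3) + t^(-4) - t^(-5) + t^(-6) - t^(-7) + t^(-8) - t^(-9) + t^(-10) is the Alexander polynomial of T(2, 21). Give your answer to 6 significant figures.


Substituting t = 5 into Delta(t) = t^10 - t^9 + t^8 - t^7 + t^6 - t^5 + t^4 - t^3 + t^2 - t + 1 - t^(-1) + t^(-2) - t^(-3) + t^(-4) - t^(-5) + t^(-6) - t^(-7) + t^(-8) - t^(-9) + t^(-10):
Term values: (9765625) + (-1953125) + (390625) + (-78125) + (15625) + (-3125) + (625) + (-125) + (25) + (-5) + (1) + (-0.2) + (0.04) + (-0.008) + (0.0016) + (-0.00032) + (6.4e-05) + (-1.28e-05) + (2.56e-06) + (-5.12e-07) + (1.024e-07)
Sum = 8138020.833
Rounded to 6 significant figures: 8.13802e+06

8.13802e+06


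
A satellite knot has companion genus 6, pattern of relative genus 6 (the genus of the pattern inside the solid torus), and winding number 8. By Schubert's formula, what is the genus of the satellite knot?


Schubert: g(satellite) = g_rel(pattern) + |winding| * g(companion),
where g_rel(pattern) is the genus of the pattern relative to the solid torus.
= 6 + 8 * 6
= 6 + 48 = 54

54


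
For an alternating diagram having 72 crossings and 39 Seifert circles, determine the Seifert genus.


For alternating knots, g = (c - s + 1)/2.
= (72 - 39 + 1)/2
= 34/2 = 17

17


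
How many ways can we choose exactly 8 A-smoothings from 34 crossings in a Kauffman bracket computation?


We choose which 8 of 34 crossings get A-smoothings.
C(34, 8) = 34! / (8! * 26!)
= 18156204

18156204


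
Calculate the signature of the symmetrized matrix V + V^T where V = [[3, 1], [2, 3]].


Step 1: V + V^T = [[6, 3], [3, 6]]
Step 2: trace = 12, det = 27
Step 3: Discriminant = 12^2 - 4*27 = 36
Step 4: Eigenvalues: 9, 3
Step 5: Signature = (# positive eigenvalues) - (# negative eigenvalues) = 2

2


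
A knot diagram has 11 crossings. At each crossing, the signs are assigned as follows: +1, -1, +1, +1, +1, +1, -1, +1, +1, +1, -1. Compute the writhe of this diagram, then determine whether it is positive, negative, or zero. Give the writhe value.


Step 1: Count positive crossings (+1).
Positive crossings: 8
Step 2: Count negative crossings (-1).
Negative crossings: 3
Step 3: Writhe = (positive) - (negative)
w = 8 - 3 = 5
Step 4: |w| = 5, and w is positive

5


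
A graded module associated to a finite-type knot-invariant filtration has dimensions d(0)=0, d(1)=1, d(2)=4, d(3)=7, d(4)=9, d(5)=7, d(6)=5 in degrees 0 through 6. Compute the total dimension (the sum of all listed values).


Total dimension = d(0) + d(1) + ... + d(6)
= 0 + 1 + 4 + 7 + 9 + 7 + 5
= 33

33


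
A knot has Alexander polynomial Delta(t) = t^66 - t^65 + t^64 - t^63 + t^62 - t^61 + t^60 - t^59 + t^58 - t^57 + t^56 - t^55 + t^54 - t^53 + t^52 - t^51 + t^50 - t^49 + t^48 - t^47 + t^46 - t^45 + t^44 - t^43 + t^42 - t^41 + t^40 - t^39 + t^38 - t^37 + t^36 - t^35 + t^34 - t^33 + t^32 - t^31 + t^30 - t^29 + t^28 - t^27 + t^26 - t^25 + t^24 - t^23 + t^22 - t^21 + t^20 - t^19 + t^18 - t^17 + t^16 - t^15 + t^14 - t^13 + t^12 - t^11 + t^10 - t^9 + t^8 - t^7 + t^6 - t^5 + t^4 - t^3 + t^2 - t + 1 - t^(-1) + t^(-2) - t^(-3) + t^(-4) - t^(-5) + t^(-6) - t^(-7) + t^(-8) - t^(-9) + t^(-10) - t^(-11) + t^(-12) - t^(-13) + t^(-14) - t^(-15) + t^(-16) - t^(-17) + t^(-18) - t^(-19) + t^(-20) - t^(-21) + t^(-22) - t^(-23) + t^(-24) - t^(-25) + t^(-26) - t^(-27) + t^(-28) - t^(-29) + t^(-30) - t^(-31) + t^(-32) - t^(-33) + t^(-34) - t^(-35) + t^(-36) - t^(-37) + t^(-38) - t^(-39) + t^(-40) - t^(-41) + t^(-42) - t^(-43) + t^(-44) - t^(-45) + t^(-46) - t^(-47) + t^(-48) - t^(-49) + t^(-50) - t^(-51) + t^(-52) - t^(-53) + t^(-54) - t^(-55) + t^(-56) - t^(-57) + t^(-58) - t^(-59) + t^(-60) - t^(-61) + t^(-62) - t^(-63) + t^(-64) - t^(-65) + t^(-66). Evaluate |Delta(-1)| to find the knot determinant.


Step 1: The polynomial has 133 terms with alternating signs, exponents from 66 down to -66.
Step 2: Substitute t = -1. The i-th term has coefficient (-1)^i and exponent (m-i),
  so its value is (-1)^i * (-1)^(m-i) = (-1)^m = 1 for every i.
Step 3: All 133 terms equal 1, so Delta(-1) = 133 * (1) = 133
Step 4: |Delta(-1)| = 133

133


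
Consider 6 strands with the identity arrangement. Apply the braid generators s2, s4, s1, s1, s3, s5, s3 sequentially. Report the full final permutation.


Starting with identity [1, 2, 3, 4, 5, 6].
Apply generators in sequence:
  After s2: [1, 3, 2, 4, 5, 6]
  After s4: [1, 3, 2, 5, 4, 6]
  After s1: [3, 1, 2, 5, 4, 6]
  After s1: [1, 3, 2, 5, 4, 6]
  After s3: [1, 3, 5, 2, 4, 6]
  After s5: [1, 3, 5, 2, 6, 4]
  After s3: [1, 3, 2, 5, 6, 4]
Final permutation: [1, 3, 2, 5, 6, 4]

[1, 3, 2, 5, 6, 4]


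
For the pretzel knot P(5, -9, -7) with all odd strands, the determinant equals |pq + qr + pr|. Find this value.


Step 1: Compute pq + qr + pr.
pq = 5*(-9) = -45
qr = (-9)*(-7) = 63
pr = 5*(-7) = -35
pq + qr + pr = -45 + 63 + (-35) = -17
Step 2: Take absolute value.
det(P(5,-9,-7)) = |-17| = 17

17


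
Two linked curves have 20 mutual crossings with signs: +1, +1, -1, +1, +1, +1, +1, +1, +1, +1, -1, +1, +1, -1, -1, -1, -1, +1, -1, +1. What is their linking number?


Step 1: Count positive crossings: 13
Step 2: Count negative crossings: 7
Step 3: Sum of signs = 13 - 7 = 6
Step 4: Linking number = sum/2 = 6/2 = 3

3


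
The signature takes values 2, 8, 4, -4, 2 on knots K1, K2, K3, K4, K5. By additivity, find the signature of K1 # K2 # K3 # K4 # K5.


The signature is additive under connected sum.
signature(K1 # K2 # K3 # K4 # K5) = (2) + (8) + (4) + (-4) + (2)
= 12

12


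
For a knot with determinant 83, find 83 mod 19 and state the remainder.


Step 1: A knot is p-colorable if and only if p divides its determinant.
Step 2: Compute 83 mod 19.
83 = 4 * 19 + 7
Step 3: 83 mod 19 = 7
Step 4: The knot is 19-colorable: no

7


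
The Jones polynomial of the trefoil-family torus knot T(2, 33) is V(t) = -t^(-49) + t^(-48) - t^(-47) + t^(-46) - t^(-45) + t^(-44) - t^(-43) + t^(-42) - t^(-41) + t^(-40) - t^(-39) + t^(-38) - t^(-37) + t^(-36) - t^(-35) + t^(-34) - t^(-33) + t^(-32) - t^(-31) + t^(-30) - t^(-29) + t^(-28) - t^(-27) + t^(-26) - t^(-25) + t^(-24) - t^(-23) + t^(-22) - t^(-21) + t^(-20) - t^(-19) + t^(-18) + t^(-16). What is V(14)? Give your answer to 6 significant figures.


Substituting t = 14 into V(t) = -t^(-49) + t^(-48) - t^(-47) + t^(-46) - t^(-45) + t^(-44) - t^(-43) + t^(-42) - t^(-41) + t^(-40) - t^(-39) + t^(-38) - t^(-37) + t^(-36) - t^(-35) + t^(-34) - t^(-33) + t^(-32) - t^(-31) + t^(-30) - t^(-29) + t^(-28) - t^(-27) + t^(-26) - t^(-25) + t^(-24) - t^(-23) + t^(-22) - t^(-21) + t^(-20) - t^(-19) + t^(-18) + t^(-16):
  (-)t^(-49) = -6.91395e-57
  (+)t^(-48) = 9.67953e-56
  (-)t^(-47) = -1.35513e-54
  (+)t^(-46) = 1.89719e-53
  (-)t^(-45) = -2.65606e-52
  (+)t^(-44) = 3.71849e-51
  (-)t^(-43) = -5.20588e-50
  (+)t^(-42) = 7.28824e-49
  (-)t^(-41) = -1.02035e-47
  (+)t^(-40) = 1.42849e-46
  (-)t^(-39) = -1.99989e-45
  (+)t^(-38) = 2.79985e-44
  (-)t^(-37) = -3.91979e-43
  (+)t^(-36) = 5.4877e-42
  (-)t^(-35) = -7.68279e-41
  (+)t^(-34) = 1.07559e-39
  (-)t^(-33) = -1.50583e-38
  (+)t^(-32) = 2.10816e-37
  (-)t^(-31) = -2.95142e-36
  (+)t^(-30) = 4.13199e-35
  (-)t^(-29) = -5.78478e-34
  (+)t^(-28) = 8.09869e-33
  (-)t^(-27) = -1.13382e-31
  (+)t^(-26) = 1.58734e-30
  (-)t^(-25) = -2.22228e-29
  (+)t^(-24) = 3.11119e-28
  (-)t^(-23) = -4.35567e-27
  (+)t^(-22) = 6.09794e-26
  (-)t^(-21) = -8.53712e-25
  (+)t^(-20) = 1.1952e-23
  (-)t^(-19) = -1.67327e-22
  (+)t^(-18) = 2.34258e-21
  (+)t^(-16) = 4.59147e-19
Sum = (-6.91395e-57) + (9.67953e-56) + (-1.35513e-54) + (1.89719e-53) + (-2.65606e-52) + (3.71849e-51) + (-5.20588e-50) + (7.28824e-49) + (-1.02035e-47) + (1.42849e-46) + (-1.99989e-45) + (2.79985e-44) + (-3.91979e-43) + (5.4877e-42) + (-7.68279e-41) + (1.07559e-39) + (-1.50583e-38) + (2.10816e-37) + (-2.95142e-36) + (4.13199e-35) + (-5.78478e-34) + (8.09869e-33) + (-1.13382e-31) + (1.58734e-30) + (-2.22228e-29) + (3.11119e-28) + (-4.35567e-27) + (6.09794e-26) + (-8.53712e-25) + (1.1952e-23) + (-1.67327e-22) + (2.34258e-21) + (4.59147e-19)
= 4.613330723e-19
Rounded to 6 significant figures: 4.61333e-19

4.61333e-19


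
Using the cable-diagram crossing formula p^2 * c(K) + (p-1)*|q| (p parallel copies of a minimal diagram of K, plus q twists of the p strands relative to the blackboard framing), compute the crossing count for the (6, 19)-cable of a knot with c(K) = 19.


Step 1: Each of the c(K) crossings of the companion diagram becomes p*p = p^2 crossings among the p parallel strands, and each of the |q| twists s_1 s_2 ... s_(p-1) adds (p-1) crossings.
  Crossings = p^2 * c(K) + (p-1)*|q|
Step 2: = 6^2 * 19 + (6-1)*19
Step 3: = 36*19 + 5*19
Step 4: = 684 + 95 = 779

779


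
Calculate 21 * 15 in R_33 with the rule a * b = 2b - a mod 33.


21 * 15 = 2*15 - 21 mod 33
= 30 - 21 mod 33
= 9 mod 33 = 9

9


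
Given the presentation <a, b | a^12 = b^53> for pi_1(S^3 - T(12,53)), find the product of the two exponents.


The relation is a^12 = b^53.
Product of exponents = 12 * 53
= 636

636


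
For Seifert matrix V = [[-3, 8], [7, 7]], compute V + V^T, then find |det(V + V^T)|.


Step 1: Form V + V^T where V = [[-3, 8], [7, 7]]
  V^T = [[-3, 7], [8, 7]]
  V + V^T = [[-6, 15], [15, 14]]
Step 2: det(V + V^T) = (-6)*14 - 15*15
  = -84 - 225 = -309
Step 3: Knot determinant = |det(V + V^T)| = |-309| = 309

309


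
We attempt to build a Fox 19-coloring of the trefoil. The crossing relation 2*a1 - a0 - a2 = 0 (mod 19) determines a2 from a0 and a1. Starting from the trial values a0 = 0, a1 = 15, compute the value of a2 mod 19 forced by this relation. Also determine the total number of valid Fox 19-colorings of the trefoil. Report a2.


Step 1: Apply the given crossing relation 2*a1 - a0 - a2 = 0 (mod 19).
  a2 = 2*a1 - a0 mod 19
  a2 = 2*15 - 0 mod 19
  a2 = 30 - 0 mod 19
  a2 = 30 mod 19 = 11
Step 2: The trefoil has determinant 3.
  Number of Fox p-colorings (p prime) is p^2 if p = 3, else p.
  Since 19 does not divide 3, only trivial (constant) colorings exist.
  (So the trial a0 = 0, a1 = 15 with a0 != a1 does NOT extend to a valid coloring of the whole trefoil: the other two crossing relations require 3*(a1 - a0) = 0 (mod 19), which fails.)
  Total colorings = 19
Step 3: a2 = 11, total Fox 19-colorings = 19

11


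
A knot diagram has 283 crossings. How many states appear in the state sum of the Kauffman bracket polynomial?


Each crossing contributes 2 choices (A-smoothing or B-smoothing).
Total states = 2^283 = 15541351137805832567355695254588151253139254712417116170014499277911234281641667985408

15541351137805832567355695254588151253139254712417116170014499277911234281641667985408


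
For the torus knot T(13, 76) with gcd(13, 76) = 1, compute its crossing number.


For a torus knot T(p, q) with gcd(p,q)=1,
the crossing number is min(p*(q-1), q*(p-1)).
p*(q-1) = 13*75 = 975
q*(p-1) = 76*12 = 912
min(975, 912) = 912

912


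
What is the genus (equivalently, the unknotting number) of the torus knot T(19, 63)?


For a torus knot T(p,q), both the unknotting number and genus equal (p-1)(q-1)/2.
= (19-1)(63-1)/2
= 18*62/2
= 1116/2 = 558

558


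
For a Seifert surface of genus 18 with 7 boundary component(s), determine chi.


chi = 2 - 2g - b
= 2 - 2*18 - 7
= 2 - 36 - 7 = -41

-41


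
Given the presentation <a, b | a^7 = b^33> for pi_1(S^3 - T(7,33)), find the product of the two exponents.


The relation is a^7 = b^33.
Product of exponents = 7 * 33
= 231

231


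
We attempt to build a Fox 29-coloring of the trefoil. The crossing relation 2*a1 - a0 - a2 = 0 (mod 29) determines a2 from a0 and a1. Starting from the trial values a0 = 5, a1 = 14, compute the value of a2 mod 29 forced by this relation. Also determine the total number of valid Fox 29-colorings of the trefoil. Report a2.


Step 1: Apply the given crossing relation 2*a1 - a0 - a2 = 0 (mod 29).
  a2 = 2*a1 - a0 mod 29
  a2 = 2*14 - 5 mod 29
  a2 = 28 - 5 mod 29
  a2 = 23 mod 29 = 23
Step 2: The trefoil has determinant 3.
  Number of Fox p-colorings (p prime) is p^2 if p = 3, else p.
  Since 29 does not divide 3, only trivial (constant) colorings exist.
  (So the trial a0 = 5, a1 = 14 with a0 != a1 does NOT extend to a valid coloring of the whole trefoil: the other two crossing relations require 3*(a1 - a0) = 0 (mod 29), which fails.)
  Total colorings = 29
Step 3: a2 = 23, total Fox 29-colorings = 29

23


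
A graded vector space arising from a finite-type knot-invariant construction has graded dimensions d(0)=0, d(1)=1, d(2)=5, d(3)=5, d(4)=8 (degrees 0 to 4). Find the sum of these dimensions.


Total dimension = d(0) + d(1) + ... + d(4)
= 0 + 1 + 5 + 5 + 8
= 19

19


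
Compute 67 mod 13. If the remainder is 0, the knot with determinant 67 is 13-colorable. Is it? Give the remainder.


Step 1: A knot is p-colorable if and only if p divides its determinant.
Step 2: Compute 67 mod 13.
67 = 5 * 13 + 2
Step 3: 67 mod 13 = 2
Step 4: The knot is 13-colorable: no

2


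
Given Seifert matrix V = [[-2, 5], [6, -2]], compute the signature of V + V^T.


Step 1: V + V^T = [[-4, 11], [11, -4]]
Step 2: trace = -8, det = -105
Step 3: Discriminant = (-8)^2 - 4*(-105) = 484
Step 4: Eigenvalues: 7, -15
Step 5: Signature = (# positive eigenvalues) - (# negative eigenvalues) = 0

0


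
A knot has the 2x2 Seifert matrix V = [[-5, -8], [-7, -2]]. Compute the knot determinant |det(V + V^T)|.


Step 1: Form V + V^T where V = [[-5, -8], [-7, -2]]
  V^T = [[-5, -7], [-8, -2]]
  V + V^T = [[-10, -15], [-15, -4]]
Step 2: det(V + V^T) = (-10)*(-4) - (-15)*(-15)
  = 40 - 225 = -185
Step 3: Knot determinant = |det(V + V^T)| = |-185| = 185

185


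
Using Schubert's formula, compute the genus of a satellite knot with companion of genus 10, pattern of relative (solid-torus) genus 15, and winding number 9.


Schubert: g(satellite) = g_rel(pattern) + |winding| * g(companion),
where g_rel(pattern) is the genus of the pattern relative to the solid torus.
= 15 + 9 * 10
= 15 + 90 = 105

105


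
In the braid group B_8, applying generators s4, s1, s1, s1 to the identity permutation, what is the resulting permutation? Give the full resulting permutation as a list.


Starting with identity [1, 2, 3, 4, 5, 6, 7, 8].
Apply generators in sequence:
  After s4: [1, 2, 3, 5, 4, 6, 7, 8]
  After s1: [2, 1, 3, 5, 4, 6, 7, 8]
  After s1: [1, 2, 3, 5, 4, 6, 7, 8]
  After s1: [2, 1, 3, 5, 4, 6, 7, 8]
Final permutation: [2, 1, 3, 5, 4, 6, 7, 8]

[2, 1, 3, 5, 4, 6, 7, 8]


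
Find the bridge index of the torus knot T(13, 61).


The bridge number of T(p,q) is min(p,q).
min(13, 61) = 13

13


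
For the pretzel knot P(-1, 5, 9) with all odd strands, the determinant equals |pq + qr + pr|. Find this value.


Step 1: Compute pq + qr + pr.
pq = (-1)*5 = -5
qr = 5*9 = 45
pr = (-1)*9 = -9
pq + qr + pr = -5 + 45 + (-9) = 31
Step 2: Take absolute value.
det(P(-1,5,9)) = |31| = 31

31


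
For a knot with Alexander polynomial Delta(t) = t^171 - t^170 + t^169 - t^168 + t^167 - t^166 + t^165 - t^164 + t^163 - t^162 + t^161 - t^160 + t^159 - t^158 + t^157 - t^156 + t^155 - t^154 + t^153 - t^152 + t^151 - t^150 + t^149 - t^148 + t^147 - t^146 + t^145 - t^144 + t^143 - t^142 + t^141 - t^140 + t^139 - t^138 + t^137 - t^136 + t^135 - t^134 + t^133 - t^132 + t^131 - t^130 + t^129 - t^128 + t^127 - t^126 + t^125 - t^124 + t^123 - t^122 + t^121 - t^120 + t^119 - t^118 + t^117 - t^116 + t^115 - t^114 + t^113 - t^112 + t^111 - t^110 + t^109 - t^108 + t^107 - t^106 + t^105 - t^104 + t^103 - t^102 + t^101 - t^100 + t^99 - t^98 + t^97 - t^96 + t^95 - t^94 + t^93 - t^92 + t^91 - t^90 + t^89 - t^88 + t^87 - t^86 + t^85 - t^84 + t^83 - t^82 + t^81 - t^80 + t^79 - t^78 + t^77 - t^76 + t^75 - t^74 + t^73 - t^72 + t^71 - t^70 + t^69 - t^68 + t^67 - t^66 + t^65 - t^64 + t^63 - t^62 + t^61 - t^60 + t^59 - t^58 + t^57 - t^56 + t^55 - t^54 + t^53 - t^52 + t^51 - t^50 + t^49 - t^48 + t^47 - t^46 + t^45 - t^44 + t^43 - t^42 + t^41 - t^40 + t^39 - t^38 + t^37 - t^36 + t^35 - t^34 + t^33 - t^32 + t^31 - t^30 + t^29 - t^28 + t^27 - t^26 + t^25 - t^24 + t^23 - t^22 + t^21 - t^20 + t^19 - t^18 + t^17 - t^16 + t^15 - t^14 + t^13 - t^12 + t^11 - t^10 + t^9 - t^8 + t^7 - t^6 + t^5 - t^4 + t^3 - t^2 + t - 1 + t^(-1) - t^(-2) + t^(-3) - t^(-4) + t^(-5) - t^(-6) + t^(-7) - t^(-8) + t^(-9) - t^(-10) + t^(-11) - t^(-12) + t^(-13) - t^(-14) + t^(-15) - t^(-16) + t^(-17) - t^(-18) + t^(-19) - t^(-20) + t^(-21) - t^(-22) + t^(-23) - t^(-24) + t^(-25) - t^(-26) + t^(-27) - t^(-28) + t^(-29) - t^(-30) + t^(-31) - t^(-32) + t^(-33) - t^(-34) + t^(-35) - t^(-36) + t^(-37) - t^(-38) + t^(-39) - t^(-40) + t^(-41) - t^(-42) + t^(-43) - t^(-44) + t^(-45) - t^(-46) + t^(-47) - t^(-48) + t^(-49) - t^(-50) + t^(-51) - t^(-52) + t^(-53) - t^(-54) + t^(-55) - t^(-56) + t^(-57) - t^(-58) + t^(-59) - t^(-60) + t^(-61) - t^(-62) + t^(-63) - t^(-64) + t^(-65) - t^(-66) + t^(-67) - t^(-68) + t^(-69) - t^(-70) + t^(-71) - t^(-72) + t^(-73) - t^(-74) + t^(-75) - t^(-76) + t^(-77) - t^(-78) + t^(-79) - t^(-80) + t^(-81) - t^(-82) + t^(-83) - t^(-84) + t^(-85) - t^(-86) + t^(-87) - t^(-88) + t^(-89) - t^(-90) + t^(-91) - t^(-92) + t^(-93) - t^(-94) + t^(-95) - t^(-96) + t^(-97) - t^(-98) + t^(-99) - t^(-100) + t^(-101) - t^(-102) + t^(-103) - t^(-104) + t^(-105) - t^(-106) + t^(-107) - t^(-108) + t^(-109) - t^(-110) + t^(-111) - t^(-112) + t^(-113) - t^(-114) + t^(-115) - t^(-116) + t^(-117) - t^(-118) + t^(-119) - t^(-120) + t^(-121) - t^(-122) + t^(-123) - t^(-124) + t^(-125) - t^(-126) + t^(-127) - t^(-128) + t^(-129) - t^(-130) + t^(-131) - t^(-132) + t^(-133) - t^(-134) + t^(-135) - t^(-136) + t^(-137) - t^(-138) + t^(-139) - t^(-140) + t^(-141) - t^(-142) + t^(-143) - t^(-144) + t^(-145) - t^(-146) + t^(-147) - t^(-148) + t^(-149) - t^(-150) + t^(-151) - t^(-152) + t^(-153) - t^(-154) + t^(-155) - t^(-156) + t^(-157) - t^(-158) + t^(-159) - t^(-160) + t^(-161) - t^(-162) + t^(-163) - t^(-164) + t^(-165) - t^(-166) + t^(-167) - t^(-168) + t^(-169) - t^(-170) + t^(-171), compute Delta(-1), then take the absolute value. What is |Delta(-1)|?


Step 1: The polynomial has 343 terms with alternating signs, exponents from 171 down to -171.
Step 2: Substitute t = -1. The i-th term has coefficient (-1)^i and exponent (m-i),
  so its value is (-1)^i * (-1)^(m-i) = (-1)^m = -1 for every i.
Step 3: All 343 terms equal -1, so Delta(-1) = 343 * (-1) = -343
Step 4: |Delta(-1)| = 343

343


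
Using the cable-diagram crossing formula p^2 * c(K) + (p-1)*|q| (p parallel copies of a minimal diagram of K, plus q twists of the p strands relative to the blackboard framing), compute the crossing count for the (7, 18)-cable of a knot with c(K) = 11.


Step 1: Each of the c(K) crossings of the companion diagram becomes p*p = p^2 crossings among the p parallel strands, and each of the |q| twists s_1 s_2 ... s_(p-1) adds (p-1) crossings.
  Crossings = p^2 * c(K) + (p-1)*|q|
Step 2: = 7^2 * 11 + (7-1)*18
Step 3: = 49*11 + 6*18
Step 4: = 539 + 108 = 647

647


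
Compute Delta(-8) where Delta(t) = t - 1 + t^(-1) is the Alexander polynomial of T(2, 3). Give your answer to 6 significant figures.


Substituting t = -8 into Delta(t) = t - 1 + t^(-1):
Term values: (-8) + (-1) + (-0.125)
Sum = -9.125
Rounded to 6 significant figures: -9.125

-9.125


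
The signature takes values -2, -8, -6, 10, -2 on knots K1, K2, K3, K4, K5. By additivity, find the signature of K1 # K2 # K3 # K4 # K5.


The signature is additive under connected sum.
signature(K1 # K2 # K3 # K4 # K5) = (-2) + (-8) + (-6) + (10) + (-2)
= -8

-8


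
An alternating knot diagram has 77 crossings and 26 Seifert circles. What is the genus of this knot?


For alternating knots, g = (c - s + 1)/2.
= (77 - 26 + 1)/2
= 52/2 = 26

26


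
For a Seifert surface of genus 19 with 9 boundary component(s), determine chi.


chi = 2 - 2g - b
= 2 - 2*19 - 9
= 2 - 38 - 9 = -45

-45


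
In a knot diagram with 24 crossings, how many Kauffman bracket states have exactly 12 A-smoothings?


We choose which 12 of 24 crossings get A-smoothings.
C(24, 12) = 24! / (12! * 12!)
= 2704156

2704156


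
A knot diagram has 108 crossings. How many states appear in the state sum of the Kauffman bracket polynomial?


Each crossing contributes 2 choices (A-smoothing or B-smoothing).
Total states = 2^108 = 324518553658426726783156020576256

324518553658426726783156020576256


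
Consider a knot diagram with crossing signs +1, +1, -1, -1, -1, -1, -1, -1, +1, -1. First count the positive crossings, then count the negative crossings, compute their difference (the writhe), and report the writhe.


Step 1: Count positive crossings (+1).
Positive crossings: 3
Step 2: Count negative crossings (-1).
Negative crossings: 7
Step 3: Writhe = (positive) - (negative)
w = 3 - 7 = -4
Step 4: |w| = 4, and w is negative

-4


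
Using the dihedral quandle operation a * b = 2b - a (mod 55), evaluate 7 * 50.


7 * 50 = 2*50 - 7 mod 55
= 100 - 7 mod 55
= 93 mod 55 = 38

38


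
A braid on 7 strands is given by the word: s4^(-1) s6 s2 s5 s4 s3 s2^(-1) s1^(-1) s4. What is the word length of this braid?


The word length counts the number of generators (including inverses).
Listing each generator: s4^(-1), s6, s2, s5, s4, s3, s2^(-1), s1^(-1), s4
There are 9 generators in this braid word.

9


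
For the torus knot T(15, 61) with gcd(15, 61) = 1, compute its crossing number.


For a torus knot T(p, q) with gcd(p,q)=1,
the crossing number is min(p*(q-1), q*(p-1)).
p*(q-1) = 15*60 = 900
q*(p-1) = 61*14 = 854
min(900, 854) = 854

854


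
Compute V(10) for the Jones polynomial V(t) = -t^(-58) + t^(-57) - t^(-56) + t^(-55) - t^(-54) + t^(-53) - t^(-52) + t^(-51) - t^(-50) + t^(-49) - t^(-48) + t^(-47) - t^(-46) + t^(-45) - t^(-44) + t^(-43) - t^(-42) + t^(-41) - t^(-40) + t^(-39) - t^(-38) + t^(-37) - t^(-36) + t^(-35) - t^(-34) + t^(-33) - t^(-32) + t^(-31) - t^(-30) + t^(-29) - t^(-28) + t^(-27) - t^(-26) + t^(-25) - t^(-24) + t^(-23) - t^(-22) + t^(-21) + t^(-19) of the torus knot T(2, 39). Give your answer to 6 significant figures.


Substituting t = 10 into V(t) = -t^(-58) + t^(-57) - t^(-56) + t^(-55) - t^(-54) + t^(-53) - t^(-52) + t^(-51) - t^(-50) + t^(-49) - t^(-48) + t^(-47) - t^(-46) + t^(-45) - t^(-44) + t^(-43) - t^(-42) + t^(-41) - t^(-40) + t^(-39) - t^(-38) + t^(-37) - t^(-36) + t^(-35) - t^(-34) + t^(-33) - t^(-32) + t^(-31) - t^(-30) + t^(-29) - t^(-28) + t^(-27) - t^(-26) + t^(-25) - t^(-24) + t^(-23) - t^(-22) + t^(-21) + t^(-19):
  (-)t^(-58) = -1e-58
  (+)t^(-57) = 1e-57
  (-)t^(-56) = -1e-56
  (+)t^(-55) = 1e-55
  (-)t^(-54) = -1e-54
  (+)t^(-53) = 1e-53
  (-)t^(-52) = -1e-52
  (+)t^(-51) = 1e-51
  (-)t^(-50) = -1e-50
  (+)t^(-49) = 1e-49
  (-)t^(-48) = -1e-48
  (+)t^(-47) = 1e-47
  (-)t^(-46) = -1e-46
  (+)t^(-45) = 1e-45
  (-)t^(-44) = -1e-44
  (+)t^(-43) = 1e-43
  (-)t^(-42) = -1e-42
  (+)t^(-41) = 1e-41
  (-)t^(-40) = -1e-40
  (+)t^(-39) = 1e-39
  (-)t^(-38) = -1e-38
  (+)t^(-37) = 1e-37
  (-)t^(-36) = -1e-36
  (+)t^(-35) = 1e-35
  (-)t^(-34) = -1e-34
  (+)t^(-33) = 1e-33
  (-)t^(-32) = -1e-32
  (+)t^(-31) = 1e-31
  (-)t^(-30) = -1e-30
  (+)t^(-29) = 1e-29
  (-)t^(-28) = -1e-28
  (+)t^(-27) = 1e-27
  (-)t^(-26) = -1e-26
  (+)t^(-25) = 1e-25
  (-)t^(-24) = -1e-24
  (+)t^(-23) = 1e-23
  (-)t^(-22) = -1e-22
  (+)t^(-21) = 1e-21
  (+)t^(-19) = 1e-19
Sum = (-1e-58) + (1e-57) + (-1e-56) + (1e-55) + (-1e-54) + (1e-53) + (-1e-52) + (1e-51) + (-1e-50) + (1e-49) + (-1e-48) + (1e-47) + (-1e-46) + (1e-45) + (-1e-44) + (1e-43) + (-1e-42) + (1e-41) + (-1e-40) + (1e-39) + (-1e-38) + (1e-37) + (-1e-36) + (1e-35) + (-1e-34) + (1e-33) + (-1e-32) + (1e-31) + (-1e-30) + (1e-29) + (-1e-28) + (1e-27) + (-1e-26) + (1e-25) + (-1e-24) + (1e-23) + (-1e-22) + (1e-21) + (1e-19)
= 1.009090909e-19
Rounded to 6 significant figures: 1.00909e-19

1.00909e-19
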